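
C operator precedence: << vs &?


'<<' is shift (level 8); '&' is bitwise AND (level 5)
Higher level binds tighter
'<<' has higher precedence than '&'


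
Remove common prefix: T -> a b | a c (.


Common prefix: 'a'
Factored: T -> a T', T' -> b | c (


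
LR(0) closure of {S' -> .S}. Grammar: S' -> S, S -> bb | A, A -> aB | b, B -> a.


Start: S' -> .S
For each item with dot before a nonterminal B, add B -> .γ for every B-production
Closure: [S' -> .S, S -> .bb, S -> .A, A -> .aB, A -> .b]


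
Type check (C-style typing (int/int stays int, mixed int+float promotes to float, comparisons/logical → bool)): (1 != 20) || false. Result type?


Operand types: bool || bool
Rule: logical operators take bool operands and yield bool
Result type: bool


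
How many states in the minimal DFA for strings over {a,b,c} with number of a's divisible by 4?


Track (count of a) mod 4: states 0..3, accept at 0
Minimal DFA: 4 states


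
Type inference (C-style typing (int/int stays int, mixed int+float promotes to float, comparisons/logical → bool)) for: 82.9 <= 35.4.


Operand types: float <= float
Rule: comparison yields bool
Result type: bool


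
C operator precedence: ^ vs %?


'%' is multiplicative (level 10); '^' is bitwise XOR (level 4)
Higher level binds tighter
'%' has higher precedence than '^'


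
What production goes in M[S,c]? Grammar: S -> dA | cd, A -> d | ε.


For [S, c]: 'c' ∈ FIRST(cd)
Entry: S -> cd


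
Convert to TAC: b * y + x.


Break into single-operator statements:
t1 = b * y
t2 = t1 + x


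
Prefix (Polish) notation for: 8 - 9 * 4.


'*' binds tighter: tree is (- 8 (* 9 4))
Prefix: - 8 * 9 4


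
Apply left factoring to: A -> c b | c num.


Common prefix: 'c'
Factored: A -> c A', A' -> b | num


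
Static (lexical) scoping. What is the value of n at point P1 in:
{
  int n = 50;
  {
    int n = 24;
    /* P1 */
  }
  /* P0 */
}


n declared in the same block as P1
n = 24


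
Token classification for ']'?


Pattern: delimiter/punctuation
Type: PUNCTUATION


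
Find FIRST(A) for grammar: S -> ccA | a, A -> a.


Per alternative of A: FIRST(a) = {a}
FIRST(A) = {a}


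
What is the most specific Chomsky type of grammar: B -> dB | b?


Right-linear: every RHS is a terminal or a terminal followed by one nonterminal
Classification: Type 3 (Regular)


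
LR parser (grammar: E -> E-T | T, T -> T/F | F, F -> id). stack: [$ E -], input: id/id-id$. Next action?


no handle ('E-' is not any RHS); shift 'id'
Action: shift


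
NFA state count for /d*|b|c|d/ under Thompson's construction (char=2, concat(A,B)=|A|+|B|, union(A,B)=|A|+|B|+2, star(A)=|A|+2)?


Syntax tree has 4 char leaf(s), 3 union(s), 1 star(s)
chars contribute 4×2 = 8; each union adds +2; each star adds +2
Total: 8 + 6 + 2 = 16 states


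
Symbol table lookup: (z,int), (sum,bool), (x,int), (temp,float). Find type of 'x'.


Lookup 'x' → type int


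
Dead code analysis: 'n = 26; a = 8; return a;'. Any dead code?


n is assigned but never read
Dead: 'n = 26'


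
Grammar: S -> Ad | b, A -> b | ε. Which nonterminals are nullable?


A nonterminal is nullable iff some alternative derives ε (directly, or every symbol in it is nullable)
Nullable: {A}


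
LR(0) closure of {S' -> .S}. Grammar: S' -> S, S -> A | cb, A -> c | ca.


Start: S' -> .S
For each item with dot before a nonterminal B, add B -> .γ for every B-production
Closure: [S' -> .S, S -> .A, S -> .cb, A -> .c, A -> .ca]


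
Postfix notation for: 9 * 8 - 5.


Left to right (same or higher precedence on left)
Postfix: 9 8 * 5 -


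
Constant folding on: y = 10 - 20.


10 - 20 = -10 at compile time
Optimized: y = -10


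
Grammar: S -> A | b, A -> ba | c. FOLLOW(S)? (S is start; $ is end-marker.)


$ ∈ FOLLOW(S). For each A -> αBβ: add FIRST(β)\{ε} to FOLLOW(B); if β nullable, add FOLLOW(A).
FOLLOW(S) = {$}


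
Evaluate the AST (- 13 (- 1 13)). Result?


Evaluate inner: (- 1 13) = -12
Evaluate root: (- 13 -12) = 25
Result: 25


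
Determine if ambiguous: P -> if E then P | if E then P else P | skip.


dangling else: 'if E then if E then skip else skip' parses two ways
Ambiguous


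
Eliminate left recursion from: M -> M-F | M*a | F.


Left-recursive alternatives: M-F, M*a; non-recursive: F
Introduce M': M -> FM', M' -> -FM' | *aM' | ε


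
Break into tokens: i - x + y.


Scan left to right, longest-match per lexeme
Tokens: ID(i), OP(-), ID(x), OP(+), ID(y)


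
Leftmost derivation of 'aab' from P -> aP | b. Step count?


Derivation: P => aP => aaP => aab
Steps: 3


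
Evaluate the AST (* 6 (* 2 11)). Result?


Evaluate inner: (* 2 11) = 22
Evaluate root: (* 6 22) = 132
Result: 132


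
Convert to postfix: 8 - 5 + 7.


Left to right (same or higher precedence on left)
Postfix: 8 5 - 7 +


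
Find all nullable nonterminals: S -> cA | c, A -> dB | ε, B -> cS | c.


A nonterminal is nullable iff some alternative derives ε (directly, or every symbol in it is nullable)
Nullable: {A}


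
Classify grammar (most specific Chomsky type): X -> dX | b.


Right-linear: every RHS is a terminal or a terminal followed by one nonterminal
Classification: Type 3 (Regular)


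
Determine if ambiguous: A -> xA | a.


right-linear, alternatives start with distinct terminals 'x' vs 'a': unique leftmost derivation
Unambiguous


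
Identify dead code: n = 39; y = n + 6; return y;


n is read by y's definition; y is returned
No dead code


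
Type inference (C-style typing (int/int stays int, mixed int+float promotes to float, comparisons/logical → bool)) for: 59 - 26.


Operand types: int - int
Rule: mixed int/float promotes to float; int/int stays int
Result type: int


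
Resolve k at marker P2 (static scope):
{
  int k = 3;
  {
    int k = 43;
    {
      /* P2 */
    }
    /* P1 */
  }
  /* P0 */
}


P2's block does not declare k; resolves to the enclosing declaration at depth 1
k = 43


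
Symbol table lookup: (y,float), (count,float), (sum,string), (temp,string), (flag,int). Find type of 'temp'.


Lookup 'temp' → type string


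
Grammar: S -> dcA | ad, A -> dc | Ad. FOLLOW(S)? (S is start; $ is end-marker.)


$ ∈ FOLLOW(S). For each A -> αBβ: add FIRST(β)\{ε} to FOLLOW(B); if β nullable, add FOLLOW(A).
FOLLOW(S) = {$}


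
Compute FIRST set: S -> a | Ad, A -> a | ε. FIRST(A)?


Per alternative of A: FIRST(a) = {a}; FIRST(ε) = {ε}
FIRST(A) = {a, ε}


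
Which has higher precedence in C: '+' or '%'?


'%' is multiplicative (level 10); '+' is additive (level 9)
Higher level binds tighter
'%' has higher precedence than '+'


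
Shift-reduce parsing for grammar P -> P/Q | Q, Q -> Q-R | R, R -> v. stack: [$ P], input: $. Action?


start symbol P on stack, input exhausted
Action: accept


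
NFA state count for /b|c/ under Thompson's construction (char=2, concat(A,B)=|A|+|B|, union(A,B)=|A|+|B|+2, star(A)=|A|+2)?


Syntax tree has 2 char leaf(s), 1 union(s), 0 star(s)
chars contribute 2×2 = 4; each union adds +2; each star adds +2
Total: 4 + 2 + 0 = 6 states


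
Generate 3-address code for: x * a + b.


Break into single-operator statements:
t1 = x * a
t2 = t1 + b


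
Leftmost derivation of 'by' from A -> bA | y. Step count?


Derivation: A => bA => by
Steps: 2


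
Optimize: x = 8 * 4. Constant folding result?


8 * 4 = 32 at compile time
Optimized: x = 32


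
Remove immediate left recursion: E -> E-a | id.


Left-recursive alternatives: E-a; non-recursive: id
Introduce E': E -> idE', E' -> -aE' | ε


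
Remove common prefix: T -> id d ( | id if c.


Common prefix: 'id'
Factored: T -> id T', T' -> d ( | if c


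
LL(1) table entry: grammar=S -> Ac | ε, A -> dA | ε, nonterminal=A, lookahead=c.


For [A, c]: ε is nullable and 'c' ∈ FOLLOW(A)
Entry: A -> ε


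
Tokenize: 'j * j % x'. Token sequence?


Scan left to right, longest-match per lexeme
Tokens: ID(j), OP(*), ID(j), OP(%), ID(x)


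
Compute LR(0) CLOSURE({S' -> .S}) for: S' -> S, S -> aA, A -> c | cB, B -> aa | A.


Start: S' -> .S
For each item with dot before a nonterminal B, add B -> .γ for every B-production
Closure: [S' -> .S, S -> .aA]


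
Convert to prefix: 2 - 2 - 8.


left-to-right (same/higher precedence on left): tree is (- (- 2 2) 8)
Prefix: - - 2 2 8


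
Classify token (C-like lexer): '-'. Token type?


Pattern: operator symbol
Type: OPERATOR


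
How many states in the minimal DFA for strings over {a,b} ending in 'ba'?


Track the longest suffix of input matching a prefix of 'ba': 3 classes (prefixes of length 0..2)
Minimal DFA: 3 states


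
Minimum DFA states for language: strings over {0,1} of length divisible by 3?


Track length mod 3: states 0..2, accept at 0
Minimal DFA: 3 states


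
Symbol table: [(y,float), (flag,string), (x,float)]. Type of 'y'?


Lookup 'y' → type float


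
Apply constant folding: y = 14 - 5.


14 - 5 = 9 at compile time
Optimized: y = 9


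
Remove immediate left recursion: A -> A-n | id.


Left-recursive alternatives: A-n; non-recursive: id
Introduce A': A -> idA', A' -> -nA' | ε


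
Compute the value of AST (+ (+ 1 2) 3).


Evaluate inner: (+ 1 2) = 3
Evaluate root: (+ 3 3) = 6
Result: 6


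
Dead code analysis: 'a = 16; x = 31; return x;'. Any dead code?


a is assigned but never read
Dead: 'a = 16'


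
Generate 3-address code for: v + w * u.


Break into single-operator statements:
t1 = w * u
t2 = v + t1


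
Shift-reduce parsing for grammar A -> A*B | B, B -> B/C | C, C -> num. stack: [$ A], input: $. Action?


start symbol A on stack, input exhausted
Action: accept


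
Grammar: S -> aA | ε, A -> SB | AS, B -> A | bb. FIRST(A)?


Per alternative of A: FIRST(SB) = {a, b}; FIRST(AS) = {a, b}
FIRST(A) = {a, b}


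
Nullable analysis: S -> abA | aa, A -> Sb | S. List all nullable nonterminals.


A nonterminal is nullable iff some alternative derives ε (directly, or every symbol in it is nullable)
Nullable: {}


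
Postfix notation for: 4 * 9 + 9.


Left to right (same or higher precedence on left)
Postfix: 4 9 * 9 +


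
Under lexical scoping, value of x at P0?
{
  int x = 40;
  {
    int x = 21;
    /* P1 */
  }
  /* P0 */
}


x declared in the same block as P0
x = 40


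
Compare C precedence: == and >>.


'>>' is shift (level 8); '==' is equality (level 6)
Higher level binds tighter
'>>' has higher precedence than '=='


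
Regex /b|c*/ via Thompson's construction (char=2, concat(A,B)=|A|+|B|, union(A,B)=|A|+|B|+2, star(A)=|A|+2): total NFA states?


Syntax tree has 2 char leaf(s), 1 union(s), 1 star(s)
chars contribute 2×2 = 4; each union adds +2; each star adds +2
Total: 4 + 2 + 2 = 8 states


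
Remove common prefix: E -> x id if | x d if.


Common prefix: 'x'
Factored: E -> x E', E' -> id if | d if


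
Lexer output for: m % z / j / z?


Scan left to right, longest-match per lexeme
Tokens: ID(m), OP(%), ID(z), OP(/), ID(j), OP(/), ID(z)


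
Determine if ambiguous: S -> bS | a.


right-linear, alternatives start with distinct terminals 'b' vs 'a': unique leftmost derivation
Unambiguous


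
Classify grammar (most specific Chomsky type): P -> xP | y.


Right-linear: every RHS is a terminal or a terminal followed by one nonterminal
Classification: Type 3 (Regular)


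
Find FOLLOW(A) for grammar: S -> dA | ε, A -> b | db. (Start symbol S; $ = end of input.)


$ ∈ FOLLOW(S). For each A -> αBβ: add FIRST(β)\{ε} to FOLLOW(B); if β nullable, add FOLLOW(A).
FOLLOW(A) = {$}


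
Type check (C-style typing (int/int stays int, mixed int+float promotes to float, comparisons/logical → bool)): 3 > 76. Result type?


Operand types: int > int
Rule: comparison yields bool
Result type: bool


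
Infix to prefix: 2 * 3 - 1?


left-to-right (same/higher precedence on left): tree is (- (* 2 3) 1)
Prefix: - * 2 3 1


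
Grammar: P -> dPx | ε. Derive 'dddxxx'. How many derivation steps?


Derivation: P => dPx => ddPxx => dddPxxx => dddxxx
Steps: 4


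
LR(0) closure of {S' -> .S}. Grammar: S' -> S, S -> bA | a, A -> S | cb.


Start: S' -> .S
For each item with dot before a nonterminal B, add B -> .γ for every B-production
Closure: [S' -> .S, S -> .bA, S -> .a]


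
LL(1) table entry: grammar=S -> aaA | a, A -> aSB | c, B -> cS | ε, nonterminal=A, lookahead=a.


For [A, a]: 'a' ∈ FIRST(aSB)
Entry: A -> aSB


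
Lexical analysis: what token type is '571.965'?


Pattern: digits with a decimal point
Type: FLOAT_LITERAL


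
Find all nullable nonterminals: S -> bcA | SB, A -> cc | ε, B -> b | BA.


A nonterminal is nullable iff some alternative derives ε (directly, or every symbol in it is nullable)
Nullable: {A}


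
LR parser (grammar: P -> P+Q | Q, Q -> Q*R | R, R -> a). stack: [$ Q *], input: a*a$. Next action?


no handle; shift 'a'
Action: shift


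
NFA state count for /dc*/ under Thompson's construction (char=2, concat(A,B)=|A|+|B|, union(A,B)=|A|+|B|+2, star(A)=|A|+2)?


Syntax tree has 2 char leaf(s), 0 union(s), 1 star(s)
chars contribute 2×2 = 4; each union adds +2; each star adds +2
Total: 4 + 0 + 2 = 6 states


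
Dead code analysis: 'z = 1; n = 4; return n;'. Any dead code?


z is assigned but never read
Dead: 'z = 1'


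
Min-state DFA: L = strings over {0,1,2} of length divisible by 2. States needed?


Track length mod 2: states 0..1, accept at 0
Minimal DFA: 2 states


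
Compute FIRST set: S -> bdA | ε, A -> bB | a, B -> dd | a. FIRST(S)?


Per alternative of S: FIRST(bdA) = {b}; FIRST(ε) = {ε}
FIRST(S) = {b, ε}


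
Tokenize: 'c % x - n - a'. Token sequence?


Scan left to right, longest-match per lexeme
Tokens: ID(c), OP(%), ID(x), OP(-), ID(n), OP(-), ID(a)


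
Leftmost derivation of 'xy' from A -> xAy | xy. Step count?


Derivation: A => xy
Steps: 1


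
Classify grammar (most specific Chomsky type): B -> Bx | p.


Left-linear: every RHS is a terminal or one nonterminal followed by a terminal
Classification: Type 3 (Regular)


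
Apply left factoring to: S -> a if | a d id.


Common prefix: 'a'
Factored: S -> a S', S' -> if | d id


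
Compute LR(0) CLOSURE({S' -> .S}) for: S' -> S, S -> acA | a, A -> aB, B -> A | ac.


Start: S' -> .S
For each item with dot before a nonterminal B, add B -> .γ for every B-production
Closure: [S' -> .S, S -> .acA, S -> .a]


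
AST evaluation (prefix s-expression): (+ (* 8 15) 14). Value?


Evaluate inner: (* 8 15) = 120
Evaluate root: (+ 120 14) = 134
Result: 134


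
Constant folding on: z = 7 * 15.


7 * 15 = 105 at compile time
Optimized: z = 105


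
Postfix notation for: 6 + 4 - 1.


Left to right (same or higher precedence on left)
Postfix: 6 4 + 1 -


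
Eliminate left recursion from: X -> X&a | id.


Left-recursive alternatives: X&a; non-recursive: id
Introduce X': X -> idX', X' -> &aX' | ε


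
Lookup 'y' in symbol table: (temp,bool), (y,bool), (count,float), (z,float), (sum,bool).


Lookup 'y' → type bool


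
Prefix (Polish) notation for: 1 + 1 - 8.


left-to-right (same/higher precedence on left): tree is (- (+ 1 1) 8)
Prefix: - + 1 1 8


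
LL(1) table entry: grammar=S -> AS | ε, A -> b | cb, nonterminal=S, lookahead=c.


For [S, c]: 'c' ∈ FIRST(AS)
Entry: S -> AS


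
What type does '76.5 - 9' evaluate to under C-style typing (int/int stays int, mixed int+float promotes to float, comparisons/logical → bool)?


Operand types: float - int
Rule: mixed int/float promotes to float; int/int stays int
Result type: float


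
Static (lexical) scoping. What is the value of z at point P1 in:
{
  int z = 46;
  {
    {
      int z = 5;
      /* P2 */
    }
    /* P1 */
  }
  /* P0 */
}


P1's block does not declare z; resolves to the enclosing declaration at depth 0
z = 46


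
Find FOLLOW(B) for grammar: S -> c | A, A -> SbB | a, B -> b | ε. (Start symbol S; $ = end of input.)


$ ∈ FOLLOW(S). For each A -> αBβ: add FIRST(β)\{ε} to FOLLOW(B); if β nullable, add FOLLOW(A).
FOLLOW(B) = {$, b}


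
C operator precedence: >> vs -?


'-' is additive (level 9); '>>' is shift (level 8)
Higher level binds tighter
'-' has higher precedence than '>>'


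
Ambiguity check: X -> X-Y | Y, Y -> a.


precedence layered via separate nonterminal Y: deterministic
Unambiguous


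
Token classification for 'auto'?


Pattern: reserved word
Type: KEYWORD


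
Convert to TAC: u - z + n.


Break into single-operator statements:
t1 = u - z
t2 = t1 + n


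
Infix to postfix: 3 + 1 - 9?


Left to right (same or higher precedence on left)
Postfix: 3 1 + 9 -


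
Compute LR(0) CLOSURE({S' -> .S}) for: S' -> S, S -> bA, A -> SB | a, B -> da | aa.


Start: S' -> .S
For each item with dot before a nonterminal B, add B -> .γ for every B-production
Closure: [S' -> .S, S -> .bA]


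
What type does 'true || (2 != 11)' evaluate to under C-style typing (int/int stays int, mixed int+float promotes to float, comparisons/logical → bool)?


Operand types: bool || bool
Rule: logical operators take bool operands and yield bool
Result type: bool


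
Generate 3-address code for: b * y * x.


Break into single-operator statements:
t1 = b * y
t2 = t1 * x


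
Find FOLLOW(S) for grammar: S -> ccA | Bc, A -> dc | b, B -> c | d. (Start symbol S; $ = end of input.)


$ ∈ FOLLOW(S). For each A -> αBβ: add FIRST(β)\{ε} to FOLLOW(B); if β nullable, add FOLLOW(A).
FOLLOW(S) = {$}


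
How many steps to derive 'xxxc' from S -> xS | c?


Derivation: S => xS => xxS => xxxS => xxxc
Steps: 4


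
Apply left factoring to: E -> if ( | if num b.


Common prefix: 'if'
Factored: E -> if E', E' -> ( | num b


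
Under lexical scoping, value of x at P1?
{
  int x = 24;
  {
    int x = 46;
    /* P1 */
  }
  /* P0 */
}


x declared in the same block as P1
x = 46


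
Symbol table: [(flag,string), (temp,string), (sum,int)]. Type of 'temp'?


Lookup 'temp' → type string


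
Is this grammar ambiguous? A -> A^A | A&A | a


'a^a&a' has two parse trees (no precedence encoded between ^ and &)
Ambiguous


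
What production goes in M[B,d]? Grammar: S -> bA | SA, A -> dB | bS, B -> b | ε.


For [B, d]: ε is nullable and 'd' ∈ FOLLOW(B)
Entry: B -> ε


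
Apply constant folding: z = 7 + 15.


7 + 15 = 22 at compile time
Optimized: z = 22


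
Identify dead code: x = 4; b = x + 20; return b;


x is read by b's definition; b is returned
No dead code


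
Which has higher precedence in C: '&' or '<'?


'<' is relational (level 7); '&' is bitwise AND (level 5)
Higher level binds tighter
'<' has higher precedence than '&'


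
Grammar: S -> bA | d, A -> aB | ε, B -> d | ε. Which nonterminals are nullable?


A nonterminal is nullable iff some alternative derives ε (directly, or every symbol in it is nullable)
Nullable: {A, B}


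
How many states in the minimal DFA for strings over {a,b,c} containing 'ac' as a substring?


KMP-style automaton: 2 progress states + 1 absorbing accept = 3
Minimal DFA: 3 states


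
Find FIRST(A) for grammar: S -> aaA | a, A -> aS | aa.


Per alternative of A: FIRST(aS) = {a}; FIRST(aa) = {a}
FIRST(A) = {a}


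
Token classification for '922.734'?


Pattern: digits with a decimal point
Type: FLOAT_LITERAL


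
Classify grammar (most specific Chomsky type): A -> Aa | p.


Left-linear: every RHS is a terminal or one nonterminal followed by a terminal
Classification: Type 3 (Regular)


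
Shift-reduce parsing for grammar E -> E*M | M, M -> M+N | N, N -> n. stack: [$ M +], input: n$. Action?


no handle; shift 'n'
Action: shift


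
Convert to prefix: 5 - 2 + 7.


left-to-right (same/higher precedence on left): tree is (+ (- 5 2) 7)
Prefix: + - 5 2 7


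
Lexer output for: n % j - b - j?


Scan left to right, longest-match per lexeme
Tokens: ID(n), OP(%), ID(j), OP(-), ID(b), OP(-), ID(j)


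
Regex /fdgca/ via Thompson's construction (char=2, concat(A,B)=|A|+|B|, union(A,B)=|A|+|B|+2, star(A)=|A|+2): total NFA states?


Syntax tree has 5 char leaf(s), 0 union(s), 0 star(s)
chars contribute 5×2 = 10; each union adds +2; each star adds +2
Total: 10 + 0 + 0 = 10 states


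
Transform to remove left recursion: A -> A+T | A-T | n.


Left-recursive alternatives: A+T, A-T; non-recursive: n
Introduce A': A -> nA', A' -> +TA' | -TA' | ε


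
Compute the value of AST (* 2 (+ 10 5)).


Evaluate inner: (+ 10 5) = 15
Evaluate root: (* 2 15) = 30
Result: 30


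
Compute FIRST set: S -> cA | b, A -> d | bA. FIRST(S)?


Per alternative of S: FIRST(cA) = {c}; FIRST(b) = {b}
FIRST(S) = {b, c}


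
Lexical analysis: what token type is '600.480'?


Pattern: digits with a decimal point
Type: FLOAT_LITERAL


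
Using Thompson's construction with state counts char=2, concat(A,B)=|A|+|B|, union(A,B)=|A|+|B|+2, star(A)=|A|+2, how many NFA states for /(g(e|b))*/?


Syntax tree has 3 char leaf(s), 1 union(s), 1 star(s)
chars contribute 3×2 = 6; each union adds +2; each star adds +2
Total: 6 + 2 + 2 = 10 states


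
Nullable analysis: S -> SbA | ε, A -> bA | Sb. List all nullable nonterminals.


A nonterminal is nullable iff some alternative derives ε (directly, or every symbol in it is nullable)
Nullable: {S}


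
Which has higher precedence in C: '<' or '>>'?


'>>' is shift (level 8); '<' is relational (level 7)
Higher level binds tighter
'>>' has higher precedence than '<'


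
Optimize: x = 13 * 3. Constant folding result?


13 * 3 = 39 at compile time
Optimized: x = 39


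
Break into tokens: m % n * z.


Scan left to right, longest-match per lexeme
Tokens: ID(m), OP(%), ID(n), OP(*), ID(z)


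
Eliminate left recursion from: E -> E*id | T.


Left-recursive alternatives: E*id; non-recursive: T
Introduce E': E -> TE', E' -> *idE' | ε


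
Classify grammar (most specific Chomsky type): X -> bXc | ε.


Single nonterminal LHS, but b^n c^n is not regular
Classification: Type 2 (Context-Free)


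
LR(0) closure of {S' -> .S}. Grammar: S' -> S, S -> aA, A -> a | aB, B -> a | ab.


Start: S' -> .S
For each item with dot before a nonterminal B, add B -> .γ for every B-production
Closure: [S' -> .S, S -> .aA]


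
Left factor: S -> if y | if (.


Common prefix: 'if'
Factored: S -> if S', S' -> y | (


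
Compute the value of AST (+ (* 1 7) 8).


Evaluate inner: (* 1 7) = 7
Evaluate root: (+ 7 8) = 15
Result: 15


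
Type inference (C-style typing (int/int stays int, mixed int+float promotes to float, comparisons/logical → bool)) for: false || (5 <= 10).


Operand types: bool || bool
Rule: logical operators take bool operands and yield bool
Result type: bool


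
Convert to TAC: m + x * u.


Break into single-operator statements:
t1 = x * u
t2 = m + t1


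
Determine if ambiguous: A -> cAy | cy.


balanced c^n…y^n: each string has a unique parse
Unambiguous


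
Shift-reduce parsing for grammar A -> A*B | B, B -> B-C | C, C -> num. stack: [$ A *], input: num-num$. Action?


no handle ('A*' is not any RHS); shift 'num'
Action: shift


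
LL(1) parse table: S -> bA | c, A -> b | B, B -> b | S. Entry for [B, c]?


For [B, c]: 'c' ∈ FIRST(S)
Entry: B -> S


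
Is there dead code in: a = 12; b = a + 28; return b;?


a is read by b's definition; b is returned
No dead code


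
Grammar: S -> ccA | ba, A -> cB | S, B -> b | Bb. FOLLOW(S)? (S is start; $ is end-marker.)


$ ∈ FOLLOW(S). For each A -> αBβ: add FIRST(β)\{ε} to FOLLOW(B); if β nullable, add FOLLOW(A).
FOLLOW(S) = {$}


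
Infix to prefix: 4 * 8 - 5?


left-to-right (same/higher precedence on left): tree is (- (* 4 8) 5)
Prefix: - * 4 8 5


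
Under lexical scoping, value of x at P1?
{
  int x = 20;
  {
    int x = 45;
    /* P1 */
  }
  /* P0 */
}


x declared in the same block as P1
x = 45


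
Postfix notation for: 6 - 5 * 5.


* has higher precedence, evaluate 5*5 first
Postfix: 6 5 5 * -


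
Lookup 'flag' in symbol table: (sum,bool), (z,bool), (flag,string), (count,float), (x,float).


Lookup 'flag' → type string


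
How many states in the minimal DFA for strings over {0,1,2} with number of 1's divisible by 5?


Track (count of 1) mod 5: states 0..4, accept at 0
Minimal DFA: 5 states


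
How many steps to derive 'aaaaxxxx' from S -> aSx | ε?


Derivation: S => aSx => aaSxx => aaaSxxx => aaaaSxxxx => aaaaxxxx
Steps: 5


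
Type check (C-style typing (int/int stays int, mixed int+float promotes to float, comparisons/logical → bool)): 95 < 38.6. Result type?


Operand types: int < float
Rule: comparison yields bool
Result type: bool


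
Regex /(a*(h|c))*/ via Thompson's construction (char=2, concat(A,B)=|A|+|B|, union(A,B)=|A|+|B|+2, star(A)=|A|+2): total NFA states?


Syntax tree has 3 char leaf(s), 1 union(s), 2 star(s)
chars contribute 3×2 = 6; each union adds +2; each star adds +2
Total: 6 + 2 + 4 = 12 states


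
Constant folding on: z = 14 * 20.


14 * 20 = 280 at compile time
Optimized: z = 280


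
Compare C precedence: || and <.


'<' is relational (level 7); '||' is logical OR (level 1)
Higher level binds tighter
'<' has higher precedence than '||'


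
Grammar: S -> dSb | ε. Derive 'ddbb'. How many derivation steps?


Derivation: S => dSb => ddSbb => ddbb
Steps: 3


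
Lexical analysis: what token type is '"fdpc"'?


Pattern: double-quoted sequence
Type: STRING_LITERAL


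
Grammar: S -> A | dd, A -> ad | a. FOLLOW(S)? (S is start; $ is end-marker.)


$ ∈ FOLLOW(S). For each A -> αBβ: add FIRST(β)\{ε} to FOLLOW(B); if β nullable, add FOLLOW(A).
FOLLOW(S) = {$}


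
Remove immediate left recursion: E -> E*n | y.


Left-recursive alternatives: E*n; non-recursive: y
Introduce E': E -> yE', E' -> *nE' | ε


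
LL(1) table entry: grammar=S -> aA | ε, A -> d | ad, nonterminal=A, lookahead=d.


For [A, d]: 'd' ∈ FIRST(d)
Entry: A -> d


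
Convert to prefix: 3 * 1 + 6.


left-to-right (same/higher precedence on left): tree is (+ (* 3 1) 6)
Prefix: + * 3 1 6


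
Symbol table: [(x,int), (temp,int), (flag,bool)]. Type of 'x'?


Lookup 'x' → type int


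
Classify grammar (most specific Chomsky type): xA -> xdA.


LHS has context (more than one symbol) and |LHS| ≤ |RHS|
Classification: Type 1 (Context-Sensitive)


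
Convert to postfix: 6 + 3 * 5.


* has higher precedence, evaluate 3*5 first
Postfix: 6 3 5 * +


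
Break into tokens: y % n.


Scan left to right, longest-match per lexeme
Tokens: ID(y), OP(%), ID(n)


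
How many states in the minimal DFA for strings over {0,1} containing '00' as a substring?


KMP-style automaton: 2 progress states + 1 absorbing accept = 3
Minimal DFA: 3 states


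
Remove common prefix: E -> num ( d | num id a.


Common prefix: 'num'
Factored: E -> num E', E' -> ( d | id a


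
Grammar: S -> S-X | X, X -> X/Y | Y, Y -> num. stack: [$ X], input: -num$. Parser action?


lookahead ∉ {/} so X won't extend; reduce S -> X
Action: reduce (S -> X)


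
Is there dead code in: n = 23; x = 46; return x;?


n is assigned but never read
Dead: 'n = 23'


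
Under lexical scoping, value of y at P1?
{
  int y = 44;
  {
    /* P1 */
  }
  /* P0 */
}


P1's block does not declare y; resolves to the enclosing declaration at depth 0
y = 44


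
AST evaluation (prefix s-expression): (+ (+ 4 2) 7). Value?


Evaluate inner: (+ 4 2) = 6
Evaluate root: (+ 6 7) = 13
Result: 13


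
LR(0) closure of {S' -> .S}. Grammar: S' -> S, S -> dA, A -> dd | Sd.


Start: S' -> .S
For each item with dot before a nonterminal B, add B -> .γ for every B-production
Closure: [S' -> .S, S -> .dA]


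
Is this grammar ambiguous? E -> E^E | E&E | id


'id^id&id' has two parse trees (no precedence encoded between ^ and &)
Ambiguous


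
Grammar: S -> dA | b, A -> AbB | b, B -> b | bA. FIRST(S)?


Per alternative of S: FIRST(dA) = {d}; FIRST(b) = {b}
FIRST(S) = {b, d}


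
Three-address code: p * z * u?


Break into single-operator statements:
t1 = p * z
t2 = t1 * u


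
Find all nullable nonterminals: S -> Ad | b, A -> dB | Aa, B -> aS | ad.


A nonterminal is nullable iff some alternative derives ε (directly, or every symbol in it is nullable)
Nullable: {}


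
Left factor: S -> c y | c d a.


Common prefix: 'c'
Factored: S -> c S', S' -> y | d a


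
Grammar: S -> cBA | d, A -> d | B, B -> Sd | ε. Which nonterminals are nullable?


A nonterminal is nullable iff some alternative derives ε (directly, or every symbol in it is nullable)
Nullable: {A, B}


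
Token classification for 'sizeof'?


Pattern: reserved word
Type: KEYWORD


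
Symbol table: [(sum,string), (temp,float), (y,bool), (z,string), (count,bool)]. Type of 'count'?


Lookup 'count' → type bool


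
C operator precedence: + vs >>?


'+' is additive (level 9); '>>' is shift (level 8)
Higher level binds tighter
'+' has higher precedence than '>>'


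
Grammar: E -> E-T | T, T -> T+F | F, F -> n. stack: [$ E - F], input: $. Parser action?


'F' (not preceded by T+) is the handle for T -> F
Action: reduce (T -> F)


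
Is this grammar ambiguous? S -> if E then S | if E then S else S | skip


dangling else: 'if E then if E then skip else skip' parses two ways
Ambiguous


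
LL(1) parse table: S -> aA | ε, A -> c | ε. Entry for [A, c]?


For [A, c]: 'c' ∈ FIRST(c)
Entry: A -> c


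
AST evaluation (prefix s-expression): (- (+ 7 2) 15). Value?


Evaluate inner: (+ 7 2) = 9
Evaluate root: (- 9 15) = -6
Result: -6


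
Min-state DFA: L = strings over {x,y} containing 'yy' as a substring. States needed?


KMP-style automaton: 2 progress states + 1 absorbing accept = 3
Minimal DFA: 3 states


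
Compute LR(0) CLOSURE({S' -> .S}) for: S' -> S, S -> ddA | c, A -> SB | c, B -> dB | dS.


Start: S' -> .S
For each item with dot before a nonterminal B, add B -> .γ for every B-production
Closure: [S' -> .S, S -> .ddA, S -> .c]


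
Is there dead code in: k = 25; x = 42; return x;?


k is assigned but never read
Dead: 'k = 25'


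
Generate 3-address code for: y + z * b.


Break into single-operator statements:
t1 = z * b
t2 = y + t1


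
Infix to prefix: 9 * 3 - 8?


left-to-right (same/higher precedence on left): tree is (- (* 9 3) 8)
Prefix: - * 9 3 8


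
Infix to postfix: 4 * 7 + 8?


Left to right (same or higher precedence on left)
Postfix: 4 7 * 8 +


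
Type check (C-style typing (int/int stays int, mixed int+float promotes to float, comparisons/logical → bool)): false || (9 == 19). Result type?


Operand types: bool || bool
Rule: logical operators take bool operands and yield bool
Result type: bool


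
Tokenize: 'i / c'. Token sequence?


Scan left to right, longest-match per lexeme
Tokens: ID(i), OP(/), ID(c)


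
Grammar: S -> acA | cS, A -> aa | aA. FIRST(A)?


Per alternative of A: FIRST(aa) = {a}; FIRST(aA) = {a}
FIRST(A) = {a}


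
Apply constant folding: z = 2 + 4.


2 + 4 = 6 at compile time
Optimized: z = 6


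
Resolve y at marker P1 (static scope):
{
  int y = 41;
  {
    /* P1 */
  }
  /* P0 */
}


P1's block does not declare y; resolves to the enclosing declaration at depth 0
y = 41


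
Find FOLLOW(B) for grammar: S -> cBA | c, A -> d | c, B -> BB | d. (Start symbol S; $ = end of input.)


$ ∈ FOLLOW(S). For each A -> αBβ: add FIRST(β)\{ε} to FOLLOW(B); if β nullable, add FOLLOW(A).
FOLLOW(B) = {c, d}


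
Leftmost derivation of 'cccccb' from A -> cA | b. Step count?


Derivation: A => cA => ccA => cccA => ccccA => cccccA => cccccb
Steps: 6


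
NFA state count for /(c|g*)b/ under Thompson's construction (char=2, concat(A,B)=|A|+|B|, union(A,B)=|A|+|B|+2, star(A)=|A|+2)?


Syntax tree has 3 char leaf(s), 1 union(s), 1 star(s)
chars contribute 3×2 = 6; each union adds +2; each star adds +2
Total: 6 + 2 + 2 = 10 states


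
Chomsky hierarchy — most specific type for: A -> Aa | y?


Left-linear: every RHS is a terminal or one nonterminal followed by a terminal
Classification: Type 3 (Regular)


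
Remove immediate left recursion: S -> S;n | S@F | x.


Left-recursive alternatives: S;n, S@F; non-recursive: x
Introduce S': S -> xS', S' -> ;nS' | @FS' | ε


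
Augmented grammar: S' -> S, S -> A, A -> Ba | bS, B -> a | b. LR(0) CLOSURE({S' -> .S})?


Start: S' -> .S
For each item with dot before a nonterminal B, add B -> .γ for every B-production
Closure: [S' -> .S, S -> .A, A -> .Ba, A -> .bS, B -> .a, B -> .b]


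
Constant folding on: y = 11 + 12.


11 + 12 = 23 at compile time
Optimized: y = 23


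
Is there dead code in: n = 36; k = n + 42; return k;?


n is read by k's definition; k is returned
No dead code


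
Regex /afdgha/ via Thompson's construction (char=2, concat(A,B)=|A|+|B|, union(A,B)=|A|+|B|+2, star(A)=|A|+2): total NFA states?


Syntax tree has 6 char leaf(s), 0 union(s), 0 star(s)
chars contribute 6×2 = 12; each union adds +2; each star adds +2
Total: 12 + 0 + 0 = 12 states


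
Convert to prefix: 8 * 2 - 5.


left-to-right (same/higher precedence on left): tree is (- (* 8 2) 5)
Prefix: - * 8 2 5


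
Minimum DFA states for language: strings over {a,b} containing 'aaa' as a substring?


KMP-style automaton: 3 progress states + 1 absorbing accept = 4
Minimal DFA: 4 states


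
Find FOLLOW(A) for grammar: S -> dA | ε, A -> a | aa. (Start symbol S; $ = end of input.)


$ ∈ FOLLOW(S). For each A -> αBβ: add FIRST(β)\{ε} to FOLLOW(B); if β nullable, add FOLLOW(A).
FOLLOW(A) = {$}


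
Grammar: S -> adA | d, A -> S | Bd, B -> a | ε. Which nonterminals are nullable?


A nonterminal is nullable iff some alternative derives ε (directly, or every symbol in it is nullable)
Nullable: {B}


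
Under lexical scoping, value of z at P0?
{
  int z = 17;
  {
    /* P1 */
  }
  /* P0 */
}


z declared in the same block as P0
z = 17


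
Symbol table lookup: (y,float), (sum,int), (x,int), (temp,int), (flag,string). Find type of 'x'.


Lookup 'x' → type int


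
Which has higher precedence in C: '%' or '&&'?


'%' is multiplicative (level 10); '&&' is logical AND (level 2)
Higher level binds tighter
'%' has higher precedence than '&&'


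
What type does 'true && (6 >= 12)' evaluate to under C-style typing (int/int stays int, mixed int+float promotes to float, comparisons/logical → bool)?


Operand types: bool && bool
Rule: logical operators take bool operands and yield bool
Result type: bool


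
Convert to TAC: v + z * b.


Break into single-operator statements:
t1 = z * b
t2 = v + t1


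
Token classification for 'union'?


Pattern: reserved word
Type: KEYWORD


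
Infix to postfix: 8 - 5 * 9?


* has higher precedence, evaluate 5*9 first
Postfix: 8 5 9 * -


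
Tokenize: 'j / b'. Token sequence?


Scan left to right, longest-match per lexeme
Tokens: ID(j), OP(/), ID(b)


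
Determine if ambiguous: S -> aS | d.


right-linear, alternatives start with distinct terminals 'a' vs 'd': unique leftmost derivation
Unambiguous


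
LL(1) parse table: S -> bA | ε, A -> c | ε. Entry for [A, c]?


For [A, c]: 'c' ∈ FIRST(c)
Entry: A -> c


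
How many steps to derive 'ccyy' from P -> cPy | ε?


Derivation: P => cPy => ccPyy => ccyy
Steps: 3


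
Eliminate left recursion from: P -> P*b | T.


Left-recursive alternatives: P*b; non-recursive: T
Introduce P': P -> TP', P' -> *bP' | ε


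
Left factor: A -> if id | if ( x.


Common prefix: 'if'
Factored: A -> if A', A' -> id | ( x


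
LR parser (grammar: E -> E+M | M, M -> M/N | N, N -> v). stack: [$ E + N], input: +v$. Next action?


'N' (not preceded by M/) is the handle for M -> N
Action: reduce (M -> N)


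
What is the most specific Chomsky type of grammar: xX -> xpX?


LHS has context (more than one symbol) and |LHS| ≤ |RHS|
Classification: Type 1 (Context-Sensitive)


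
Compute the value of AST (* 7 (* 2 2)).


Evaluate inner: (* 2 2) = 4
Evaluate root: (* 7 4) = 28
Result: 28


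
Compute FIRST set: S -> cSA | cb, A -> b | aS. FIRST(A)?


Per alternative of A: FIRST(b) = {b}; FIRST(aS) = {a}
FIRST(A) = {a, b}


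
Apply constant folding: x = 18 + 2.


18 + 2 = 20 at compile time
Optimized: x = 20


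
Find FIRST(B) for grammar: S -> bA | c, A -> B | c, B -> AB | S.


Per alternative of B: FIRST(AB) = {b, c}; FIRST(S) = {b, c}
FIRST(B) = {b, c}


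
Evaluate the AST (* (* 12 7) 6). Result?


Evaluate inner: (* 12 7) = 84
Evaluate root: (* 84 6) = 504
Result: 504


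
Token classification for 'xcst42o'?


Pattern: letter/underscore followed by alphanumerics, not a keyword
Type: IDENTIFIER


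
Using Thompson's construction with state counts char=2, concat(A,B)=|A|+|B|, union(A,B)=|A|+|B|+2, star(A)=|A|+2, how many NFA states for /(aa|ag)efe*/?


Syntax tree has 7 char leaf(s), 1 union(s), 1 star(s)
chars contribute 7×2 = 14; each union adds +2; each star adds +2
Total: 14 + 2 + 2 = 18 states


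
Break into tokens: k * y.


Scan left to right, longest-match per lexeme
Tokens: ID(k), OP(*), ID(y)


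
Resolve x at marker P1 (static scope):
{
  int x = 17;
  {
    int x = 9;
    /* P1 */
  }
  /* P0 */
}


x declared in the same block as P1
x = 9


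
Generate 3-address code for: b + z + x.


Break into single-operator statements:
t1 = b + z
t2 = t1 + x


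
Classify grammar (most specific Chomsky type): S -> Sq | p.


Left-linear: every RHS is a terminal or one nonterminal followed by a terminal
Classification: Type 3 (Regular)


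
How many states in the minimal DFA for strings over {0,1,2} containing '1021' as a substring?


KMP-style automaton: 4 progress states + 1 absorbing accept = 5
Minimal DFA: 5 states


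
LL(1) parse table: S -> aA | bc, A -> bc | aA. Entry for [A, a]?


For [A, a]: 'a' ∈ FIRST(aA)
Entry: A -> aA


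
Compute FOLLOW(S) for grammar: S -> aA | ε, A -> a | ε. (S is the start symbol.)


$ ∈ FOLLOW(S). For each A -> αBβ: add FIRST(β)\{ε} to FOLLOW(B); if β nullable, add FOLLOW(A).
FOLLOW(S) = {$}


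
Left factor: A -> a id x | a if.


Common prefix: 'a'
Factored: A -> a A', A' -> id x | if


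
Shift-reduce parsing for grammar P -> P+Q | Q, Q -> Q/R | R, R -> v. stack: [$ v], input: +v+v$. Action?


'v' on top is the handle for R -> v
Action: reduce (R -> v)


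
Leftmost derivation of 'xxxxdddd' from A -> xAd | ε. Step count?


Derivation: A => xAd => xxAdd => xxxAddd => xxxxAdddd => xxxxdddd
Steps: 5


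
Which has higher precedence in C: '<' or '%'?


'%' is multiplicative (level 10); '<' is relational (level 7)
Higher level binds tighter
'%' has higher precedence than '<'


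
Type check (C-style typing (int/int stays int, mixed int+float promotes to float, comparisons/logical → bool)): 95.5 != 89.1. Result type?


Operand types: float != float
Rule: comparison yields bool
Result type: bool
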